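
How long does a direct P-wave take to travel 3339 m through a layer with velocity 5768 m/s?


t = x / V
= 3339 / 5768
= 0.5789 s

0.5789


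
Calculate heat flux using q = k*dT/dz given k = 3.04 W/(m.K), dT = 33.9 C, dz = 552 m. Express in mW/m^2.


q = k * dT / dz * 1000
= 3.04 * 33.9 / 552 * 1000
= 0.186696 * 1000
= 186.6957 mW/m^2

186.6957


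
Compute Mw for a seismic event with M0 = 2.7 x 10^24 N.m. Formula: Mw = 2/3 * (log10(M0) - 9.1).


log10(M0) = log10(2.7 x 10^24) = 24.4314
Mw = 2/3 * (24.4314 - 9.1)
= 2/3 * 15.3314
= 10.22

10.22


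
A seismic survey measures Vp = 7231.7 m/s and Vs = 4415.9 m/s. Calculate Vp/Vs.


Vp/Vs = 7231.7 / 4415.9
= 1.6377

1.6377


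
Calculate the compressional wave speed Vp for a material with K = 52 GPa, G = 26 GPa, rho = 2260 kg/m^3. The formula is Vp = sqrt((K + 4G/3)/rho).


First compute the effective modulus:
K + 4G/3 = 52e9 + 4*26e9/3 = 86666666666.67 Pa
Then divide by density:
86666666666.67 / 2260 = 38348082.5959 Pa/(kg/m^3)
Take the square root:
Vp = sqrt(38348082.5959) = 6192.58 m/s

6192.58


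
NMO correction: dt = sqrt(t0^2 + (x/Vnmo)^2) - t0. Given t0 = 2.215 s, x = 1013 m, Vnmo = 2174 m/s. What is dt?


x/Vnmo = 1013/2174 = 0.465961
(x/Vnmo)^2 = 0.21712
t0^2 = 4.906225
sqrt(4.906225 + 0.21712) = 2.263481
dt = 2.263481 - 2.215 = 0.048481

0.048481


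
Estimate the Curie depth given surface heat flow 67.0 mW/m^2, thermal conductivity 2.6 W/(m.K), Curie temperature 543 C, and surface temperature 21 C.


T_Curie - T_surf = 543 - 21 = 522 C
Convert q to W/m^2: 67.0 mW/m^2 = 0.067 W/m^2
d = 522 * 2.6 / 0.067 = 20256.72 m

20256.72


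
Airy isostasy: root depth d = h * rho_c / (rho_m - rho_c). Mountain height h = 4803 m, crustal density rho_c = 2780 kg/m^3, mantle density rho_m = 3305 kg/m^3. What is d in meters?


rho_m - rho_c = 3305 - 2780 = 525
d = 4803 * 2780 / 525
= 13352340 / 525
= 25433.03 m

25433.03


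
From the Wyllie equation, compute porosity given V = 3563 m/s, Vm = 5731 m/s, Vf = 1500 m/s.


1/V - 1/Vm = 1/3563 - 1/5731 = 0.00010617
1/Vf - 1/Vm = 1/1500 - 1/5731 = 0.00049218
phi = 0.00010617 / 0.00049218 = 0.2157

0.2157


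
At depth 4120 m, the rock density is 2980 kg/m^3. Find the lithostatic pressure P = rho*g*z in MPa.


P = rho * g * z / 1e6
= 2980 * 9.81 * 4120 / 1e6
= 120443256.0 / 1e6
= 120.4433 MPa

120.4433


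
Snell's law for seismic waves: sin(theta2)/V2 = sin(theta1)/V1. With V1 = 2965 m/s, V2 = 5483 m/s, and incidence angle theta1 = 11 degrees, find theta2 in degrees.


sin(theta1) = sin(11 deg) = 0.190809
sin(theta2) = V2/V1 * sin(theta1) = 5483/2965 * 0.190809 = 0.352852
theta2 = arcsin(0.352852) = 20.6618 degrees

20.6618


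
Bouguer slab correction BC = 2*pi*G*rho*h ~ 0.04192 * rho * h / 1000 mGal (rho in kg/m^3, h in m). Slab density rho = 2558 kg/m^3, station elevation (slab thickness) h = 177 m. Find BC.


BC = 0.04192 * rho * h / 1000
= 0.04192 * 2558 * 177 / 1000
= 18.98 mGal

18.98


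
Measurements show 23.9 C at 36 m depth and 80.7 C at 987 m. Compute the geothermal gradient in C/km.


dT = 80.7 - 23.9 = 56.8 C
dz = 987 - 36 = 951 m
gradient = dT/dz * 1000 = 56.8/951 * 1000 = 59.7266 C/km

59.7266


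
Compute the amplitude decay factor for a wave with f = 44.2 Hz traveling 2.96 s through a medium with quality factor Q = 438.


pi*f*t/Q = pi*44.2*2.96/438 = 0.938404
A/A0 = exp(-0.938404) = 0.391252

0.391252


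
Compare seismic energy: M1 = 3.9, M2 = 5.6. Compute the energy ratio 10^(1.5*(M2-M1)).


M2 - M1 = 5.6 - 3.9 = 1.7
1.5 * 1.7 = 2.55
ratio = 10^2.55 = 354.81

354.81


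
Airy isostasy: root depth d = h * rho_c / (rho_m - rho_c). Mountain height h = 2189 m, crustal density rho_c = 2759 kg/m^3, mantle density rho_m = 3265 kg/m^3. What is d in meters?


rho_m - rho_c = 3265 - 2759 = 506
d = 2189 * 2759 / 506
= 6039451 / 506
= 11935.67 m

11935.67


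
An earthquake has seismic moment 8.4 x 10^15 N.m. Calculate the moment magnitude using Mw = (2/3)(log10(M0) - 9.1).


log10(M0) = log10(8.4 x 10^15) = 15.9243
Mw = 2/3 * (15.9243 - 9.1)
= 2/3 * 6.8243
= 4.55

4.55


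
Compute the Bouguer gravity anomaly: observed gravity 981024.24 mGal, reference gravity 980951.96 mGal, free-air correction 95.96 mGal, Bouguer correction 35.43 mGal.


BA = g_obs - g_ref + FAC - BC
= 981024.24 - 980951.96 + 95.96 - 35.43
= 132.81 mGal

132.81


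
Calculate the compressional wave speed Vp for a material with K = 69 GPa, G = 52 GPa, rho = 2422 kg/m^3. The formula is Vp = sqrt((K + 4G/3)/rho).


First compute the effective modulus:
K + 4G/3 = 69e9 + 4*52e9/3 = 138333333333.33 Pa
Then divide by density:
138333333333.33 / 2422 = 57115331.6818 Pa/(kg/m^3)
Take the square root:
Vp = sqrt(57115331.6818) = 7557.47 m/s

7557.47


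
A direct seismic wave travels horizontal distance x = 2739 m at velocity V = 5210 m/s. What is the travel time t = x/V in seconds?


t = x / V
= 2739 / 5210
= 0.5257 s

0.5257


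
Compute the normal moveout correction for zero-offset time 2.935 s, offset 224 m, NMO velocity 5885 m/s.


x/Vnmo = 224/5885 = 0.038063
(x/Vnmo)^2 = 0.001449
t0^2 = 8.614225
sqrt(8.614225 + 0.001449) = 2.935247
dt = 2.935247 - 2.935 = 0.000247

2.470000e-04


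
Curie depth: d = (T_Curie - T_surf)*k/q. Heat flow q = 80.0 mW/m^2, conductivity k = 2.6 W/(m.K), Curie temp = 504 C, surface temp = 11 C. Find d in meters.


T_Curie - T_surf = 504 - 11 = 493 C
Convert q to W/m^2: 80.0 mW/m^2 = 0.08 W/m^2
d = 493 * 2.6 / 0.08 = 16022.5 m

16022.5


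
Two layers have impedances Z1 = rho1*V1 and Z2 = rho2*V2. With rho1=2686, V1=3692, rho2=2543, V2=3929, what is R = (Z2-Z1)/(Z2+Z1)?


Z1 = 2686 * 3692 = 9916712
Z2 = 2543 * 3929 = 9991447
R = (9991447 - 9916712) / (9991447 + 9916712) = 74735 / 19908159 = 0.0038

0.0038


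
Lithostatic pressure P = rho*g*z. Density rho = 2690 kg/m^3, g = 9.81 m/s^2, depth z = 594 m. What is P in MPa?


P = rho * g * z / 1e6
= 2690 * 9.81 * 594 / 1e6
= 15675006.6 / 1e6
= 15.675 MPa

15.675


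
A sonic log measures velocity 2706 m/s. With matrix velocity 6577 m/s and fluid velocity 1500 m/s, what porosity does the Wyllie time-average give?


1/V - 1/Vm = 1/2706 - 1/6577 = 0.0002175
1/Vf - 1/Vm = 1/1500 - 1/6577 = 0.00051462
phi = 0.0002175 / 0.00051462 = 0.4226

0.4226


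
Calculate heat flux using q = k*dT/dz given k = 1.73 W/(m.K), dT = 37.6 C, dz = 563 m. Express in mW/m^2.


q = k * dT / dz * 1000
= 1.73 * 37.6 / 563 * 1000
= 0.115538 * 1000
= 115.5382 mW/m^2

115.5382


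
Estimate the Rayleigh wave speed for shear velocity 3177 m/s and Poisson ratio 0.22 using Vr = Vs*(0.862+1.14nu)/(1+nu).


Numerator factor = 0.862 + 1.14*0.22 = 1.1128
Denominator = 1 + 0.22 = 1.22
Vr = 3177 * 1.1128 / 1.22 = 2897.84 m/s

2897.84


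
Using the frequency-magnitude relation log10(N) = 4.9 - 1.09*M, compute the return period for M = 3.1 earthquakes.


log10(N) = 4.9 - 1.09*3.1 = 1.521
N = 10^1.521 = 33.189446
T = 1/N = 1/33.189446 = 0.0301 years

0.0301


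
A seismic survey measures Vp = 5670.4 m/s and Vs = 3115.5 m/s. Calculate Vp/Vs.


Vp/Vs = 5670.4 / 3115.5
= 1.8201

1.8201


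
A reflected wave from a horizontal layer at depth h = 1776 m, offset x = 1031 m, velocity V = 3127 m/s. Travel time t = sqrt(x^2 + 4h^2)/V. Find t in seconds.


x^2 + 4h^2 = 1031^2 + 4*1776^2 = 1062961 + 12616704 = 13679665
sqrt(13679665) = 3698.6031
t = 3698.6031 / 3127 = 1.1828 s

1.1828


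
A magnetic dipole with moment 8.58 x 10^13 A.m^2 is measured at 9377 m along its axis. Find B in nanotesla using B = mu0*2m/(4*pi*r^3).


m = 8.58 x 10^13 = 85800000000000 A.m^2
2m = 171600000000000 A.m^2
r^3 = 9377^3 = 824502065633
B = (4pi*10^-7) * 171600000000000 / (4*pi * 824502065633) * 1e9
= 215638919.742403 / 10360998529048.97 * 1e9
= 20812.5616 nT

20812.5616


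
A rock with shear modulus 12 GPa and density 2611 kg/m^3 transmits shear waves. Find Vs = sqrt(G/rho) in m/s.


Convert G to Pa: G = 12e9 Pa
Compute G/rho = 12e9 / 2611 = 4595940.2528
Vs = sqrt(4595940.2528) = 2143.81 m/s

2143.81


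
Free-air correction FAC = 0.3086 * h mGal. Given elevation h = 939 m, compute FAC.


FAC = 0.3086 * h
= 0.3086 * 939
= 289.7754 mGal

289.7754


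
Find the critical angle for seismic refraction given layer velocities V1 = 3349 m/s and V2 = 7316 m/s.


V1/V2 = 3349/7316 = 0.457764
theta_c = arcsin(0.457764) = 27.2429 degrees

27.2429


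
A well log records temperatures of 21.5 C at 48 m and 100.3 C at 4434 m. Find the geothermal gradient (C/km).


dT = 100.3 - 21.5 = 78.8 C
dz = 4434 - 48 = 4386 m
gradient = dT/dz * 1000 = 78.8/4386 * 1000 = 17.9663 C/km

17.9663


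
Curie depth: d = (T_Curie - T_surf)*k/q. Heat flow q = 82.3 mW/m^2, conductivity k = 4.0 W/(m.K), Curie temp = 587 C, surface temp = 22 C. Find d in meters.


T_Curie - T_surf = 587 - 22 = 565 C
Convert q to W/m^2: 82.3 mW/m^2 = 0.0823 W/m^2
d = 565 * 4.0 / 0.0823 = 27460.51 m

27460.51


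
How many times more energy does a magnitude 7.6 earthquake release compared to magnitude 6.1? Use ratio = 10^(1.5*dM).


M2 - M1 = 7.6 - 6.1 = 1.5
1.5 * 1.5 = 2.25
ratio = 10^2.25 = 177.83

177.83


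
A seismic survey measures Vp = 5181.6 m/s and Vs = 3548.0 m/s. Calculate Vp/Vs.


Vp/Vs = 5181.6 / 3548.0
= 1.4604

1.4604


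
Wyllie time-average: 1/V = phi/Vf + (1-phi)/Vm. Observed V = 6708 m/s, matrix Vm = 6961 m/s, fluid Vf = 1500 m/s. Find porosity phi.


1/V - 1/Vm = 1/6708 - 1/6961 = 5.42e-06
1/Vf - 1/Vm = 1/1500 - 1/6961 = 0.00052301
phi = 5.42e-06 / 0.00052301 = 0.0104

0.0104


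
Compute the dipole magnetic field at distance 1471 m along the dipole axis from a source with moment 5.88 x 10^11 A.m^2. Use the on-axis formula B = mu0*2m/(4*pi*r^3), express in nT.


m = 5.88 x 10^11 = 588000000000 A.m^2
2m = 1176000000000 A.m^2
r^3 = 1471^3 = 3183010111
B = (4pi*10^-7) * 1176000000000 / (4*pi * 3183010111) * 1e9
= 1477805.184249 / 39998884724.08 * 1e9
= 36946.1597 nT

36946.1597


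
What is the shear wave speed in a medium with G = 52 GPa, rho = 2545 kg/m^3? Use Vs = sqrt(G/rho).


Convert G to Pa: G = 52e9 Pa
Compute G/rho = 52e9 / 2545 = 20432220.0393
Vs = sqrt(20432220.0393) = 4520.2 m/s

4520.2


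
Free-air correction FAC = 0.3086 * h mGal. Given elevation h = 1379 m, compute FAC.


FAC = 0.3086 * h
= 0.3086 * 1379
= 425.5594 mGal

425.5594


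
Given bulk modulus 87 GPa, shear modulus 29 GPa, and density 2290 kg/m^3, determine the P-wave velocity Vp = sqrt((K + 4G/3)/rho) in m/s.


First compute the effective modulus:
K + 4G/3 = 87e9 + 4*29e9/3 = 125666666666.67 Pa
Then divide by density:
125666666666.67 / 2290 = 54876273.6536 Pa/(kg/m^3)
Take the square root:
Vp = sqrt(54876273.6536) = 7407.85 m/s

7407.85


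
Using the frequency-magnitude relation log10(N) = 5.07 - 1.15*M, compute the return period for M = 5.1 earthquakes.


log10(N) = 5.07 - 1.15*5.1 = -0.795
N = 10^-0.795 = 0.160325
T = 1/N = 1/0.160325 = 6.2373 years

6.2373


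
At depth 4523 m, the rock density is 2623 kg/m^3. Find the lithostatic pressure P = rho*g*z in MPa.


P = rho * g * z / 1e6
= 2623 * 9.81 * 4523 / 1e6
= 116384162.49 / 1e6
= 116.3842 MPa

116.3842


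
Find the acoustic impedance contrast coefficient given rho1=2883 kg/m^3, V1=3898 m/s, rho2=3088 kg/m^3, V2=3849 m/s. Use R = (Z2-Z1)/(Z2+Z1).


Z1 = 2883 * 3898 = 11237934
Z2 = 3088 * 3849 = 11885712
R = (11885712 - 11237934) / (11885712 + 11237934) = 647778 / 23123646 = 0.028

0.028


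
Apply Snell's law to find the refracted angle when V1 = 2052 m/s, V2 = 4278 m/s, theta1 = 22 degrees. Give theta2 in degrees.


sin(theta1) = sin(22 deg) = 0.374607
sin(theta2) = V2/V1 * sin(theta1) = 4278/2052 * 0.374607 = 0.780978
theta2 = arcsin(0.780978) = 51.3502 degrees

51.3502


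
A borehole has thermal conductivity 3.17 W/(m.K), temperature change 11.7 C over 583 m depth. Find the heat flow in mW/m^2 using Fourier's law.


q = k * dT / dz * 1000
= 3.17 * 11.7 / 583 * 1000
= 0.063617 * 1000
= 63.6175 mW/m^2

63.6175


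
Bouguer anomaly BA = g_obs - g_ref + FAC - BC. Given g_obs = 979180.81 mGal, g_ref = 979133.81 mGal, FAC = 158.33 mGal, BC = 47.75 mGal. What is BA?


BA = g_obs - g_ref + FAC - BC
= 979180.81 - 979133.81 + 158.33 - 47.75
= 157.58 mGal

157.58


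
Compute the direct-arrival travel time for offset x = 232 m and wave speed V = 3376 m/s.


t = x / V
= 232 / 3376
= 0.0687 s

0.0687


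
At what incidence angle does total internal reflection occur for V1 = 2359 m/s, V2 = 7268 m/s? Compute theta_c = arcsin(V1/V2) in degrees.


V1/V2 = 2359/7268 = 0.324573
theta_c = arcsin(0.324573) = 18.9397 degrees

18.9397


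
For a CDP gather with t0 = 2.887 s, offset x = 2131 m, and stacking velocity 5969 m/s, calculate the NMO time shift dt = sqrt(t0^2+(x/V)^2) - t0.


x/Vnmo = 2131/5969 = 0.357011
(x/Vnmo)^2 = 0.127457
t0^2 = 8.334769
sqrt(8.334769 + 0.127457) = 2.908991
dt = 2.908991 - 2.887 = 0.021991

0.021991


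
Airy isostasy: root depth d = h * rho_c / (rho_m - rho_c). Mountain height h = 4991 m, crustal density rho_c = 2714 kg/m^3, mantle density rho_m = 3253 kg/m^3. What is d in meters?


rho_m - rho_c = 3253 - 2714 = 539
d = 4991 * 2714 / 539
= 13545574 / 539
= 25130.94 m

25130.94


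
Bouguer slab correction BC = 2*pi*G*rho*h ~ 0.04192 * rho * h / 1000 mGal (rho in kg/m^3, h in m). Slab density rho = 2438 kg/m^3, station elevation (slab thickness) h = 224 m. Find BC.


BC = 0.04192 * rho * h / 1000
= 0.04192 * 2438 * 224 / 1000
= 22.893 mGal

22.893


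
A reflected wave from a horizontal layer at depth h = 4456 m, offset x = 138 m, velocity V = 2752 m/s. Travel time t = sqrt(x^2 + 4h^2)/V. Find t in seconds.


x^2 + 4h^2 = 138^2 + 4*4456^2 = 19044 + 79423744 = 79442788
sqrt(79442788) = 8913.0684
t = 8913.0684 / 2752 = 3.2388 s

3.2388


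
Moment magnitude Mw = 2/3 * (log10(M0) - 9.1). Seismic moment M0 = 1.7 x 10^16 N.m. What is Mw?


log10(M0) = log10(1.7 x 10^16) = 16.2304
Mw = 2/3 * (16.2304 - 9.1)
= 2/3 * 7.1304
= 4.75

4.75


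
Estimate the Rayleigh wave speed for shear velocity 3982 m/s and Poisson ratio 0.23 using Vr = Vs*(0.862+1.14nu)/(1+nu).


Numerator factor = 0.862 + 1.14*0.23 = 1.1242
Denominator = 1 + 0.23 = 1.23
Vr = 3982 * 1.1242 / 1.23 = 3639.48 m/s

3639.48


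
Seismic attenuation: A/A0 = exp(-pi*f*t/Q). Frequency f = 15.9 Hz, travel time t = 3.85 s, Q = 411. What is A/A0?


pi*f*t/Q = pi*15.9*3.85/411 = 0.467914
A/A0 = exp(-0.467914) = 0.626307

0.626307


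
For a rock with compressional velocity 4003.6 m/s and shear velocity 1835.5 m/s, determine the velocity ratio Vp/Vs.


Vp/Vs = 4003.6 / 1835.5
= 2.1812

2.1812


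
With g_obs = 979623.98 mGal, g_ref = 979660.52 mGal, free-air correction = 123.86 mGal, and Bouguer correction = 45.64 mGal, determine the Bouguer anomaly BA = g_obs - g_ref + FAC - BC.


BA = g_obs - g_ref + FAC - BC
= 979623.98 - 979660.52 + 123.86 - 45.64
= 41.68 mGal

41.68


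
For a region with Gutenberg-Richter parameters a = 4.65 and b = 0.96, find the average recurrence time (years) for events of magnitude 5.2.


log10(N) = 4.65 - 0.96*5.2 = -0.342
N = 10^-0.342 = 0.454988
T = 1/N = 1/0.454988 = 2.1979 years

2.1979


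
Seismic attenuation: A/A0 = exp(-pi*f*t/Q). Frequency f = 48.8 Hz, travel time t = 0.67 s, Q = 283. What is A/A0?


pi*f*t/Q = pi*48.8*0.67/283 = 0.362959
A/A0 = exp(-0.362959) = 0.695615

0.695615


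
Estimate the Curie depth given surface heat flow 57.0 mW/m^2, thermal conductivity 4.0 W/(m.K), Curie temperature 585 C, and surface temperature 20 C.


T_Curie - T_surf = 585 - 20 = 565 C
Convert q to W/m^2: 57.0 mW/m^2 = 0.057 W/m^2
d = 565 * 4.0 / 0.057 = 39649.12 m

39649.12


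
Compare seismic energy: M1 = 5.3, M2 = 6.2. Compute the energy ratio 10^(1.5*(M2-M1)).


M2 - M1 = 6.2 - 5.3 = 0.9
1.5 * 0.9 = 1.35
ratio = 10^1.35 = 22.39

22.39


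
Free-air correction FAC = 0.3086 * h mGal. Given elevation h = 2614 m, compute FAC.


FAC = 0.3086 * h
= 0.3086 * 2614
= 806.6804 mGal

806.6804


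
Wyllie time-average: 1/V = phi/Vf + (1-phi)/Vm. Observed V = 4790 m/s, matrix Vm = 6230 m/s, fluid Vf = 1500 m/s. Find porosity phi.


1/V - 1/Vm = 1/4790 - 1/6230 = 4.825e-05
1/Vf - 1/Vm = 1/1500 - 1/6230 = 0.00050615
phi = 4.825e-05 / 0.00050615 = 0.0953

0.0953


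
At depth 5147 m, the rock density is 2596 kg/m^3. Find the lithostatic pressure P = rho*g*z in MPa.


P = rho * g * z / 1e6
= 2596 * 9.81 * 5147 / 1e6
= 131077413.72 / 1e6
= 131.0774 MPa

131.0774


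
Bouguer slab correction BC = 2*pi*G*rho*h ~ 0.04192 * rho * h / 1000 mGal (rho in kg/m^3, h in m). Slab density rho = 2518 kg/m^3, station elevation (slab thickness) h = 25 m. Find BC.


BC = 0.04192 * rho * h / 1000
= 0.04192 * 2518 * 25 / 1000
= 2.6389 mGal

2.6389


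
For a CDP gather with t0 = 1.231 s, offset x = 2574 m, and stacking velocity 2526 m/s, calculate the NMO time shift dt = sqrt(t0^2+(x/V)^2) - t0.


x/Vnmo = 2574/2526 = 1.019002
(x/Vnmo)^2 = 1.038366
t0^2 = 1.515361
sqrt(1.515361 + 1.038366) = 1.598038
dt = 1.598038 - 1.231 = 0.367038

0.367038


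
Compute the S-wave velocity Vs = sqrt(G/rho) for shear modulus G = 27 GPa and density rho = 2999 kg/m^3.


Convert G to Pa: G = 27e9 Pa
Compute G/rho = 27e9 / 2999 = 9003001.0003
Vs = sqrt(9003001.0003) = 3000.5 m/s

3000.5


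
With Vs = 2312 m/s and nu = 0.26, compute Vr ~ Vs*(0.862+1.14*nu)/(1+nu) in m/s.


Numerator factor = 0.862 + 1.14*0.26 = 1.1584
Denominator = 1 + 0.26 = 1.26
Vr = 2312 * 1.1584 / 1.26 = 2125.57 m/s

2125.57


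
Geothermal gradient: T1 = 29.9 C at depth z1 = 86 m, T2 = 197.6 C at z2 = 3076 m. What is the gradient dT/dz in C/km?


dT = 197.6 - 29.9 = 167.7 C
dz = 3076 - 86 = 2990 m
gradient = dT/dz * 1000 = 167.7/2990 * 1000 = 56.087 C/km

56.087


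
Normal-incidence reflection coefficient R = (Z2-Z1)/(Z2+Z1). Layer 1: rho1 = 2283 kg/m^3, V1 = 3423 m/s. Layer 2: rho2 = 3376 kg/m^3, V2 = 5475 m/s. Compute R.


Z1 = 2283 * 3423 = 7814709
Z2 = 3376 * 5475 = 18483600
R = (18483600 - 7814709) / (18483600 + 7814709) = 10668891 / 26298309 = 0.4057

0.4057


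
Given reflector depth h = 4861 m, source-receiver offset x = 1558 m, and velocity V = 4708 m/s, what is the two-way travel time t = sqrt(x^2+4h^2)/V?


x^2 + 4h^2 = 1558^2 + 4*4861^2 = 2427364 + 94517284 = 96944648
sqrt(96944648) = 9846.0473
t = 9846.0473 / 4708 = 2.0913 s

2.0913


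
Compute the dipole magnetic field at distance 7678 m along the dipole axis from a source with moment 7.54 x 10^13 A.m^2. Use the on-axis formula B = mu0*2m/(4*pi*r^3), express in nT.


m = 7.54 x 10^13 = 75400000000000 A.m^2
2m = 150800000000000 A.m^2
r^3 = 7678^3 = 452631029752
B = (4pi*10^-7) * 150800000000000 / (4*pi * 452631029752) * 1e9
= 189500868.864536 / 5687929271422.67 * 1e9
= 33316.3195 nT

33316.3195


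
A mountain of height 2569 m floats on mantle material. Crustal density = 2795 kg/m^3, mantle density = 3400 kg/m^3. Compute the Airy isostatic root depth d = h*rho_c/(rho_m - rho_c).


rho_m - rho_c = 3400 - 2795 = 605
d = 2569 * 2795 / 605
= 7180355 / 605
= 11868.36 m

11868.36


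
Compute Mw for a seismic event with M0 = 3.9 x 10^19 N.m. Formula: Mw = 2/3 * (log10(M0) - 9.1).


log10(M0) = log10(3.9 x 10^19) = 19.5911
Mw = 2/3 * (19.5911 - 9.1)
= 2/3 * 10.4911
= 6.99

6.99


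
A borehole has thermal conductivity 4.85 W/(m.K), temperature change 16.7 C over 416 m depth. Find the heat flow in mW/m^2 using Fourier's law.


q = k * dT / dz * 1000
= 4.85 * 16.7 / 416 * 1000
= 0.1947 * 1000
= 194.6995 mW/m^2

194.6995


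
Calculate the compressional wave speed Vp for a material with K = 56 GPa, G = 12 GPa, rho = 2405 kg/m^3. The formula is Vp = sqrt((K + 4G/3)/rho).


First compute the effective modulus:
K + 4G/3 = 56e9 + 4*12e9/3 = 72000000000.0 Pa
Then divide by density:
72000000000.0 / 2405 = 29937629.9376 Pa/(kg/m^3)
Take the square root:
Vp = sqrt(29937629.9376) = 5471.53 m/s

5471.53


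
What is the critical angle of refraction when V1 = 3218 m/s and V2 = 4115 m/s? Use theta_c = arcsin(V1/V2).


V1/V2 = 3218/4115 = 0.782017
theta_c = arcsin(0.782017) = 51.4456 degrees

51.4456


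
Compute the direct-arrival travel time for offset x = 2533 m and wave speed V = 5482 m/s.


t = x / V
= 2533 / 5482
= 0.4621 s

0.4621


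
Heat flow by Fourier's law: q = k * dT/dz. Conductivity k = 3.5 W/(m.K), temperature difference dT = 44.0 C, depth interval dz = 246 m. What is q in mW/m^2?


q = k * dT / dz * 1000
= 3.5 * 44.0 / 246 * 1000
= 0.626016 * 1000
= 626.0163 mW/m^2

626.0163


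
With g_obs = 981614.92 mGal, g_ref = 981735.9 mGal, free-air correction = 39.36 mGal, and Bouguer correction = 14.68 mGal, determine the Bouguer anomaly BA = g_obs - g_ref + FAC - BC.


BA = g_obs - g_ref + FAC - BC
= 981614.92 - 981735.9 + 39.36 - 14.68
= -96.3 mGal

-96.3


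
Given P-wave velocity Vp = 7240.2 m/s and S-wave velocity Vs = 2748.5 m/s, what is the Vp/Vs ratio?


Vp/Vs = 7240.2 / 2748.5
= 2.6342

2.6342


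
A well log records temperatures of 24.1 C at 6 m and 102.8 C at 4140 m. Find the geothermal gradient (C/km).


dT = 102.8 - 24.1 = 78.7 C
dz = 4140 - 6 = 4134 m
gradient = dT/dz * 1000 = 78.7/4134 * 1000 = 19.0373 C/km

19.0373


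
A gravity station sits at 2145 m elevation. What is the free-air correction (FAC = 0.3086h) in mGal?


FAC = 0.3086 * h
= 0.3086 * 2145
= 661.947 mGal

661.947


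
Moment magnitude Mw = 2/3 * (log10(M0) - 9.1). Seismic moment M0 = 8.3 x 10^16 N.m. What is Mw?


log10(M0) = log10(8.3 x 10^16) = 16.9191
Mw = 2/3 * (16.9191 - 9.1)
= 2/3 * 7.8191
= 5.21

5.21


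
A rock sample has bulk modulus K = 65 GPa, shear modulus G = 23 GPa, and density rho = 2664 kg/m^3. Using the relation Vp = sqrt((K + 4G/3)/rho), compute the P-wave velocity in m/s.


First compute the effective modulus:
K + 4G/3 = 65e9 + 4*23e9/3 = 95666666666.67 Pa
Then divide by density:
95666666666.67 / 2664 = 35910910.9109 Pa/(kg/m^3)
Take the square root:
Vp = sqrt(35910910.9109) = 5992.57 m/s

5992.57


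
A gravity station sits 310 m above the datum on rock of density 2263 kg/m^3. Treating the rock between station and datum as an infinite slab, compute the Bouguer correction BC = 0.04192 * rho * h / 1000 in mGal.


BC = 0.04192 * rho * h / 1000
= 0.04192 * 2263 * 310 / 1000
= 29.4081 mGal

29.4081


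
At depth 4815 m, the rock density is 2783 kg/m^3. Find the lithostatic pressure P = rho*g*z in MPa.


P = rho * g * z / 1e6
= 2783 * 9.81 * 4815 / 1e6
= 131455422.45 / 1e6
= 131.4554 MPa

131.4554


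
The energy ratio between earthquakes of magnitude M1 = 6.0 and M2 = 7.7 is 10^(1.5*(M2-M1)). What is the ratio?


M2 - M1 = 7.7 - 6.0 = 1.7
1.5 * 1.7 = 2.55
ratio = 10^2.55 = 354.81

354.81


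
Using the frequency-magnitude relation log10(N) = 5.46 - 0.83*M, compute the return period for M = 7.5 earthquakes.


log10(N) = 5.46 - 0.83*7.5 = -0.765
N = 10^-0.765 = 0.171791
T = 1/N = 1/0.171791 = 5.821 years

5.821


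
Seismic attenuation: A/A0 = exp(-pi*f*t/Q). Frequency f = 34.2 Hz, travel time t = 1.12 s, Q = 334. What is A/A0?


pi*f*t/Q = pi*34.2*1.12/334 = 0.360286
A/A0 = exp(-0.360286) = 0.697477

0.697477


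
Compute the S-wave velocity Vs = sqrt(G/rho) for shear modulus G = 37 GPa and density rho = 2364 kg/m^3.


Convert G to Pa: G = 37e9 Pa
Compute G/rho = 37e9 / 2364 = 15651438.2403
Vs = sqrt(15651438.2403) = 3956.19 m/s

3956.19


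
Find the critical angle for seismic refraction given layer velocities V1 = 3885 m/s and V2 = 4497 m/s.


V1/V2 = 3885/4497 = 0.863909
theta_c = arcsin(0.863909) = 59.7584 degrees

59.7584


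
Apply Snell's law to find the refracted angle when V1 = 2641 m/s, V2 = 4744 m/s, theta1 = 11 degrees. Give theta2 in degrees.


sin(theta1) = sin(11 deg) = 0.190809
sin(theta2) = V2/V1 * sin(theta1) = 4744/2641 * 0.190809 = 0.342748
theta2 = arcsin(0.342748) = 20.0444 degrees

20.0444


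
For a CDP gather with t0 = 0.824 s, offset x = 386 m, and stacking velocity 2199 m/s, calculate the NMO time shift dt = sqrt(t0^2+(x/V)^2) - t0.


x/Vnmo = 386/2199 = 0.175534
(x/Vnmo)^2 = 0.030812
t0^2 = 0.678976
sqrt(0.678976 + 0.030812) = 0.842489
dt = 0.842489 - 0.824 = 0.018489

0.018489


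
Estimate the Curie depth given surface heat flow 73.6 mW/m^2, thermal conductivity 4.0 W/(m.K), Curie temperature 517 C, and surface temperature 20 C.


T_Curie - T_surf = 517 - 20 = 497 C
Convert q to W/m^2: 73.6 mW/m^2 = 0.0736 W/m^2
d = 497 * 4.0 / 0.0736 = 27010.87 m

27010.87


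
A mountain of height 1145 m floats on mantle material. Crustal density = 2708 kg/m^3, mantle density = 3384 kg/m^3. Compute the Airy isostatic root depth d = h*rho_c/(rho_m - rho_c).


rho_m - rho_c = 3384 - 2708 = 676
d = 1145 * 2708 / 676
= 3100660 / 676
= 4586.78 m

4586.78


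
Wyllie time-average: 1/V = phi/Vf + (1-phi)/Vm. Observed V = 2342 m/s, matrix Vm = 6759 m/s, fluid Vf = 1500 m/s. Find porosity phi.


1/V - 1/Vm = 1/2342 - 1/6759 = 0.00027903
1/Vf - 1/Vm = 1/1500 - 1/6759 = 0.00051872
phi = 0.00027903 / 0.00051872 = 0.5379

0.5379


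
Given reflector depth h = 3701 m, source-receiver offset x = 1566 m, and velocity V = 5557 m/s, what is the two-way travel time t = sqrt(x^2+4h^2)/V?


x^2 + 4h^2 = 1566^2 + 4*3701^2 = 2452356 + 54789604 = 57241960
sqrt(57241960) = 7565.8417
t = 7565.8417 / 5557 = 1.3615 s

1.3615


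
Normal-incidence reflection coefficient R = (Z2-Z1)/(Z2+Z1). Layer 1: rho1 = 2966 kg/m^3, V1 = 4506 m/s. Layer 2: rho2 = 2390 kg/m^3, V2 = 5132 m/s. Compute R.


Z1 = 2966 * 4506 = 13364796
Z2 = 2390 * 5132 = 12265480
R = (12265480 - 13364796) / (12265480 + 13364796) = -1099316 / 25630276 = -0.0429

-0.0429


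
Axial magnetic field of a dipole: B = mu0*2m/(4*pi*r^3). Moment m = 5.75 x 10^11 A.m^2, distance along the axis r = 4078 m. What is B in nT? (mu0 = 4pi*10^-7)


m = 5.75 x 10^11 = 575000000000 A.m^2
2m = 1150000000000 A.m^2
r^3 = 4078^3 = 67817482552
B = (4pi*10^-7) * 1150000000000 / (4*pi * 67817482552) * 1e9
= 1445132.620651 / 852219619881.27 * 1e9
= 1695.7279 nT

1695.7279


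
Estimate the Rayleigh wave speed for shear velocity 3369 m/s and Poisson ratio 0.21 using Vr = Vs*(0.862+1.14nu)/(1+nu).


Numerator factor = 0.862 + 1.14*0.21 = 1.1014
Denominator = 1 + 0.21 = 1.21
Vr = 3369 * 1.1014 / 1.21 = 3066.63 m/s

3066.63


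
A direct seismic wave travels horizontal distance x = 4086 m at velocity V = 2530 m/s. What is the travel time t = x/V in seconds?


t = x / V
= 4086 / 2530
= 1.615 s

1.615


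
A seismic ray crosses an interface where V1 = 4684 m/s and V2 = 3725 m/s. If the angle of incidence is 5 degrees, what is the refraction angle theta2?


sin(theta1) = sin(5 deg) = 0.087156
sin(theta2) = V2/V1 * sin(theta1) = 3725/4684 * 0.087156 = 0.069312
theta2 = arcsin(0.069312) = 3.9744 degrees

3.9744


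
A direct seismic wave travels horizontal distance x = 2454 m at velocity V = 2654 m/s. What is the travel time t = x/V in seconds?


t = x / V
= 2454 / 2654
= 0.9246 s

0.9246


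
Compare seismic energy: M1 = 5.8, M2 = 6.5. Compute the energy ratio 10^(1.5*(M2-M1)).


M2 - M1 = 6.5 - 5.8 = 0.7
1.5 * 0.7 = 1.05
ratio = 10^1.05 = 11.22

11.22


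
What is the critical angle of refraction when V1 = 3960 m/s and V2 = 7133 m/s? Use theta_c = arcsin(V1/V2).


V1/V2 = 3960/7133 = 0.555166
theta_c = arcsin(0.555166) = 33.7222 degrees

33.7222


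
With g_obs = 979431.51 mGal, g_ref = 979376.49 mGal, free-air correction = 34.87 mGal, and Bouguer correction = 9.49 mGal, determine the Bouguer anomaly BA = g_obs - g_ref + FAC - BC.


BA = g_obs - g_ref + FAC - BC
= 979431.51 - 979376.49 + 34.87 - 9.49
= 80.4 mGal

80.4


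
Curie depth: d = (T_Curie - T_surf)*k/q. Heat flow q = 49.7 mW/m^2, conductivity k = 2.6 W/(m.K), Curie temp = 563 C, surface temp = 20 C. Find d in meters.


T_Curie - T_surf = 563 - 20 = 543 C
Convert q to W/m^2: 49.7 mW/m^2 = 0.0497 W/m^2
d = 543 * 2.6 / 0.0497 = 28406.44 m

28406.44


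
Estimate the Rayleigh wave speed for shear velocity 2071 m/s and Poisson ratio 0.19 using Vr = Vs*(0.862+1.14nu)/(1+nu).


Numerator factor = 0.862 + 1.14*0.19 = 1.0786
Denominator = 1 + 0.19 = 1.19
Vr = 2071 * 1.0786 / 1.19 = 1877.13 m/s

1877.13


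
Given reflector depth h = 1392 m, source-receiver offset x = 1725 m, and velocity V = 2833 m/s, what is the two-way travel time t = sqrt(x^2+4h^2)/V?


x^2 + 4h^2 = 1725^2 + 4*1392^2 = 2975625 + 7750656 = 10726281
sqrt(10726281) = 3275.1002
t = 3275.1002 / 2833 = 1.1561 s

1.1561


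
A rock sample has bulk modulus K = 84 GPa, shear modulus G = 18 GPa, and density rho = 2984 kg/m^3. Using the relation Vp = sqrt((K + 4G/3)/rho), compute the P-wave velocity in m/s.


First compute the effective modulus:
K + 4G/3 = 84e9 + 4*18e9/3 = 108000000000.0 Pa
Then divide by density:
108000000000.0 / 2984 = 36193029.4906 Pa/(kg/m^3)
Take the square root:
Vp = sqrt(36193029.4906) = 6016.06 m/s

6016.06


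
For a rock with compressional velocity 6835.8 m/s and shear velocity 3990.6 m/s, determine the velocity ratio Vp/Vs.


Vp/Vs = 6835.8 / 3990.6
= 1.713

1.713


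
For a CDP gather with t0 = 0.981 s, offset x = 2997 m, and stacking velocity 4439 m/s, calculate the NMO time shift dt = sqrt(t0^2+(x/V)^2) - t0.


x/Vnmo = 2997/4439 = 0.675152
(x/Vnmo)^2 = 0.45583
t0^2 = 0.962361
sqrt(0.962361 + 0.45583) = 1.190878
dt = 1.190878 - 0.981 = 0.209878

0.209878


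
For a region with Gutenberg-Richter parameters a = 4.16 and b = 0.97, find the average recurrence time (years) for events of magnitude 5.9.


log10(N) = 4.16 - 0.97*5.9 = -1.563
N = 10^-1.563 = 0.027353
T = 1/N = 1/0.027353 = 36.5595 years

36.5595


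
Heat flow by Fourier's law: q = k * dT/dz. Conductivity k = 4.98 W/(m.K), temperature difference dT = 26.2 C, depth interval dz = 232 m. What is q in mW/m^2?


q = k * dT / dz * 1000
= 4.98 * 26.2 / 232 * 1000
= 0.562397 * 1000
= 562.3966 mW/m^2

562.3966


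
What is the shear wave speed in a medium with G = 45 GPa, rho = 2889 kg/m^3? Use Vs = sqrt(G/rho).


Convert G to Pa: G = 45e9 Pa
Compute G/rho = 45e9 / 2889 = 15576323.9875
Vs = sqrt(15576323.9875) = 3946.69 m/s

3946.69


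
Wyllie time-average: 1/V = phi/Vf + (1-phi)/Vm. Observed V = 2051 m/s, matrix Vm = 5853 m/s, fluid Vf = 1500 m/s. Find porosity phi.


1/V - 1/Vm = 1/2051 - 1/5853 = 0.00031671
1/Vf - 1/Vm = 1/1500 - 1/5853 = 0.00049581
phi = 0.00031671 / 0.00049581 = 0.6388

0.6388


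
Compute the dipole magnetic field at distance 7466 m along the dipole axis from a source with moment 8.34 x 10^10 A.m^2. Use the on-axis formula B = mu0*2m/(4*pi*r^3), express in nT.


m = 8.34 x 10^10 = 83400000000 A.m^2
2m = 166800000000 A.m^2
r^3 = 7466^3 = 416163470696
B = (4pi*10^-7) * 166800000000 / (4*pi * 416163470696) * 1e9
= 209607.061848 / 5229664408923.94 * 1e9
= 40.0804 nT

40.0804


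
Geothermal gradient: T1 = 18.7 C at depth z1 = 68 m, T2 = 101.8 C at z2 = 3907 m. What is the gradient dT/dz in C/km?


dT = 101.8 - 18.7 = 83.1 C
dz = 3907 - 68 = 3839 m
gradient = dT/dz * 1000 = 83.1/3839 * 1000 = 21.6463 C/km

21.6463


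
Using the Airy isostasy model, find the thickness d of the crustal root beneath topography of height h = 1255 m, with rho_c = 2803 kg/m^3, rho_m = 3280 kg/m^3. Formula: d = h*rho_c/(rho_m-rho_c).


rho_m - rho_c = 3280 - 2803 = 477
d = 1255 * 2803 / 477
= 3517765 / 477
= 7374.77 m

7374.77


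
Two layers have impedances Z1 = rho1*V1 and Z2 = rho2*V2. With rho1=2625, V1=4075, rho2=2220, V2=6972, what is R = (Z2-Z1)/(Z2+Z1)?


Z1 = 2625 * 4075 = 10696875
Z2 = 2220 * 6972 = 15477840
R = (15477840 - 10696875) / (15477840 + 10696875) = 4780965 / 26174715 = 0.1827

0.1827


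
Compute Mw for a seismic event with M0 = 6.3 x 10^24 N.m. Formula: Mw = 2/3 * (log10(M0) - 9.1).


log10(M0) = log10(6.3 x 10^24) = 24.7993
Mw = 2/3 * (24.7993 - 9.1)
= 2/3 * 15.6993
= 10.47

10.47


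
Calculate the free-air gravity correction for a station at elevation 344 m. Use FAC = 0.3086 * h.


FAC = 0.3086 * h
= 0.3086 * 344
= 106.1584 mGal

106.1584


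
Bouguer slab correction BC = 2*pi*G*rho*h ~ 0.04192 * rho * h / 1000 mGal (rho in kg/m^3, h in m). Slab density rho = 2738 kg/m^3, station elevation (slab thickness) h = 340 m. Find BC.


BC = 0.04192 * rho * h / 1000
= 0.04192 * 2738 * 340 / 1000
= 39.0242 mGal

39.0242


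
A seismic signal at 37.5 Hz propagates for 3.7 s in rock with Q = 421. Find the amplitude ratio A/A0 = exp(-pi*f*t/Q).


pi*f*t/Q = pi*37.5*3.7/421 = 1.035382
A/A0 = exp(-1.035382) = 0.355091

0.355091


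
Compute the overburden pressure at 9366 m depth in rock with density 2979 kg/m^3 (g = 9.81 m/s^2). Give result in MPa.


P = rho * g * z / 1e6
= 2979 * 9.81 * 9366 / 1e6
= 273711890.34 / 1e6
= 273.7119 MPa

273.7119


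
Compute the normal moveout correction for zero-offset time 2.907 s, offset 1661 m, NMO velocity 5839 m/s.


x/Vnmo = 1661/5839 = 0.284467
(x/Vnmo)^2 = 0.080921
t0^2 = 8.450649
sqrt(8.450649 + 0.080921) = 2.920885
dt = 2.920885 - 2.907 = 0.013885

0.013885


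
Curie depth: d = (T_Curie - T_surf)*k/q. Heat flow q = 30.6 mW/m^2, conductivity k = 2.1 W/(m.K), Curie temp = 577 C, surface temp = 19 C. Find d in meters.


T_Curie - T_surf = 577 - 19 = 558 C
Convert q to W/m^2: 30.6 mW/m^2 = 0.0306 W/m^2
d = 558 * 2.1 / 0.0306 = 38294.12 m

38294.12


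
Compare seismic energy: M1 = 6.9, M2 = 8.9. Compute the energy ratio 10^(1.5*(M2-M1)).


M2 - M1 = 8.9 - 6.9 = 2.0
1.5 * 2.0 = 3.0
ratio = 10^3.0 = 1000.0

1000.0


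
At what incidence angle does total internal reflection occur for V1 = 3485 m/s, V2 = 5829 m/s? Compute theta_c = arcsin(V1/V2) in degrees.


V1/V2 = 3485/5829 = 0.597873
theta_c = arcsin(0.597873) = 36.7177 degrees

36.7177


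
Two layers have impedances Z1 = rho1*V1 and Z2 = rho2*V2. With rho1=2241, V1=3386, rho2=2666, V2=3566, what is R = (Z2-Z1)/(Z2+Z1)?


Z1 = 2241 * 3386 = 7588026
Z2 = 2666 * 3566 = 9506956
R = (9506956 - 7588026) / (9506956 + 7588026) = 1918930 / 17094982 = 0.1123

0.1123


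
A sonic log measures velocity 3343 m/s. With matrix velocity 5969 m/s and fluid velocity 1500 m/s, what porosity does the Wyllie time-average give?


1/V - 1/Vm = 1/3343 - 1/5969 = 0.0001316
1/Vf - 1/Vm = 1/1500 - 1/5969 = 0.00049913
phi = 0.0001316 / 0.00049913 = 0.2637

0.2637


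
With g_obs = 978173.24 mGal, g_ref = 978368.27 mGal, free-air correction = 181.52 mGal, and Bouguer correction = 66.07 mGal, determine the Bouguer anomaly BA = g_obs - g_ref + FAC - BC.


BA = g_obs - g_ref + FAC - BC
= 978173.24 - 978368.27 + 181.52 - 66.07
= -79.58 mGal

-79.58


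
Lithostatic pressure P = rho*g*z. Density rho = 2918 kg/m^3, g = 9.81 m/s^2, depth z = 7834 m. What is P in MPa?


P = rho * g * z / 1e6
= 2918 * 9.81 * 7834 / 1e6
= 224252793.72 / 1e6
= 224.2528 MPa

224.2528


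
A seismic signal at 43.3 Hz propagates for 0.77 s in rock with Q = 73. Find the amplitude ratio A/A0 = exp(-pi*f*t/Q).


pi*f*t/Q = pi*43.3*0.77/73 = 1.434847
A/A0 = exp(-1.434847) = 0.238152

0.238152


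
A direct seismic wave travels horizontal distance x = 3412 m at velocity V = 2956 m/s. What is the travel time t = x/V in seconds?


t = x / V
= 3412 / 2956
= 1.1543 s

1.1543


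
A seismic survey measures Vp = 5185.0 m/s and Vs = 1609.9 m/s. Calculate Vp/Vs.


Vp/Vs = 5185.0 / 1609.9
= 3.2207

3.2207


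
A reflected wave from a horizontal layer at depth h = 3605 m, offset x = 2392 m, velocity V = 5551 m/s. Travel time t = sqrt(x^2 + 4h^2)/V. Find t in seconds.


x^2 + 4h^2 = 2392^2 + 4*3605^2 = 5721664 + 51984100 = 57705764
sqrt(57705764) = 7596.431
t = 7596.431 / 5551 = 1.3685 s

1.3685


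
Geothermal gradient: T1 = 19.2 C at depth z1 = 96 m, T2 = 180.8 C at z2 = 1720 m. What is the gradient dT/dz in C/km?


dT = 180.8 - 19.2 = 161.6 C
dz = 1720 - 96 = 1624 m
gradient = dT/dz * 1000 = 161.6/1624 * 1000 = 99.5074 C/km

99.5074


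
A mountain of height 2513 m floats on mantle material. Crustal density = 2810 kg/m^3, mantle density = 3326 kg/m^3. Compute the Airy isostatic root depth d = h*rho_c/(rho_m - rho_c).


rho_m - rho_c = 3326 - 2810 = 516
d = 2513 * 2810 / 516
= 7061530 / 516
= 13685.14 m

13685.14


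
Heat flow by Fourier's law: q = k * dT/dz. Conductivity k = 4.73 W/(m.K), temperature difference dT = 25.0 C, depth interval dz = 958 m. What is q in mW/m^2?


q = k * dT / dz * 1000
= 4.73 * 25.0 / 958 * 1000
= 0.123434 * 1000
= 123.4342 mW/m^2

123.4342


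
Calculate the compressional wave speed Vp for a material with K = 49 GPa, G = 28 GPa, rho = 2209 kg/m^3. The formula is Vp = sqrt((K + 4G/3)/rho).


First compute the effective modulus:
K + 4G/3 = 49e9 + 4*28e9/3 = 86333333333.33 Pa
Then divide by density:
86333333333.33 / 2209 = 39082541.1197 Pa/(kg/m^3)
Take the square root:
Vp = sqrt(39082541.1197) = 6251.6 m/s

6251.6


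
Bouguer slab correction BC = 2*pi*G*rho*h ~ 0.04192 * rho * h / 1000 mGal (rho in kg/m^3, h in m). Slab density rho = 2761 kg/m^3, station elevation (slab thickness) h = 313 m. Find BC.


BC = 0.04192 * rho * h / 1000
= 0.04192 * 2761 * 313 / 1000
= 36.227 mGal

36.227


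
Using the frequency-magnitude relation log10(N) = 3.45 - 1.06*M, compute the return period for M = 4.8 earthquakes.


log10(N) = 3.45 - 1.06*4.8 = -1.638
N = 10^-1.638 = 0.023014
T = 1/N = 1/0.023014 = 43.451 years

43.451


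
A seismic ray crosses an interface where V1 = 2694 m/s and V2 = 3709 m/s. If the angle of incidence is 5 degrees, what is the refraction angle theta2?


sin(theta1) = sin(5 deg) = 0.087156
sin(theta2) = V2/V1 * sin(theta1) = 3709/2694 * 0.087156 = 0.119993
theta2 = arcsin(0.119993) = 6.8917 degrees

6.8917


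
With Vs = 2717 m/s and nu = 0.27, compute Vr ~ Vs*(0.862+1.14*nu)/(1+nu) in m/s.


Numerator factor = 0.862 + 1.14*0.27 = 1.1698
Denominator = 1 + 0.27 = 1.27
Vr = 2717 * 1.1698 / 1.27 = 2502.64 m/s

2502.64


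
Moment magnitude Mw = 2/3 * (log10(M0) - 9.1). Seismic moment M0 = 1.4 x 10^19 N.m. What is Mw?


log10(M0) = log10(1.4 x 10^19) = 19.1461
Mw = 2/3 * (19.1461 - 9.1)
= 2/3 * 10.0461
= 6.7

6.7


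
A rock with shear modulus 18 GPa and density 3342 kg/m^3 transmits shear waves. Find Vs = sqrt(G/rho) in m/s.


Convert G to Pa: G = 18e9 Pa
Compute G/rho = 18e9 / 3342 = 5385996.4093
Vs = sqrt(5385996.4093) = 2320.77 m/s

2320.77


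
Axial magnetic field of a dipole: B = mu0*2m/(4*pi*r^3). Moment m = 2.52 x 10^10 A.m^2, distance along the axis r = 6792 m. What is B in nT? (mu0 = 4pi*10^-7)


m = 2.52 x 10^10 = 25200000000 A.m^2
2m = 50400000000 A.m^2
r^3 = 6792^3 = 313323545088
B = (4pi*10^-7) * 50400000000 / (4*pi * 313323545088) * 1e9
= 63334.507896 / 3937339789780.68 * 1e9
= 16.0856 nT

16.0856


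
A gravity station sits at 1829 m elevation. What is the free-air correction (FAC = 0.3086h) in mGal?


FAC = 0.3086 * h
= 0.3086 * 1829
= 564.4294 mGal

564.4294


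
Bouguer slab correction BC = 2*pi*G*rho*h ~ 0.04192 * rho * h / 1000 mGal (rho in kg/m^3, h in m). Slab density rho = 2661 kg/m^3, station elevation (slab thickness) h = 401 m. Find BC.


BC = 0.04192 * rho * h / 1000
= 0.04192 * 2661 * 401 / 1000
= 44.7312 mGal

44.7312


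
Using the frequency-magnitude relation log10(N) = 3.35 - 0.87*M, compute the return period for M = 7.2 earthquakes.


log10(N) = 3.35 - 0.87*7.2 = -2.914
N = 10^-2.914 = 0.001219
T = 1/N = 1/0.001219 = 820.3515 years

820.3515


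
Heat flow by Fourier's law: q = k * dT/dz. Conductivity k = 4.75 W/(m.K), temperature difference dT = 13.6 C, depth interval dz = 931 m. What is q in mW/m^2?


q = k * dT / dz * 1000
= 4.75 * 13.6 / 931 * 1000
= 0.069388 * 1000
= 69.3878 mW/m^2

69.3878
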